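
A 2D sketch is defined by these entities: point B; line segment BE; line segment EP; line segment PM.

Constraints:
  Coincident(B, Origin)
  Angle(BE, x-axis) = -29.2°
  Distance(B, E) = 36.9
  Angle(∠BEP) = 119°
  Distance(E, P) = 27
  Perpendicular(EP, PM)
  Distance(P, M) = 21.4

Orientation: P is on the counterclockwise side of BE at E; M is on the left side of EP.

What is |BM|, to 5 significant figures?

46.188

B is at the origin; BE runs at -29.2° with length 36.9, so E = 36.9·(cos -29.2°, sin -29.2°) = (32.211, -18.002). ∠BEP = 119.0°, so EP runs at -29.2° + (180° − 119.0°) = 31.800° from the x-axis; with |EP| = 27.0, P = E + 27.0·(cos 31.800°, sin 31.800°) = (55.158, -3.7742). The perpendicularity gives PM at right angles to EP; with |PM| = 21.4 on the left of EP, M = P + 21.4·(-0.52696, 0.84989) = (43.881, 14.413). Then |BM| = |M − B| = 46.188.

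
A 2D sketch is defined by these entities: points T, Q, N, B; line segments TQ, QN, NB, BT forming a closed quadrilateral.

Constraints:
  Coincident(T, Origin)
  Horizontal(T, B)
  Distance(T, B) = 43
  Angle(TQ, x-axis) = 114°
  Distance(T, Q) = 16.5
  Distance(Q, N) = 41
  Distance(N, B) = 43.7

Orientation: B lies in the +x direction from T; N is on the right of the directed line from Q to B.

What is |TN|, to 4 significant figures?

24.62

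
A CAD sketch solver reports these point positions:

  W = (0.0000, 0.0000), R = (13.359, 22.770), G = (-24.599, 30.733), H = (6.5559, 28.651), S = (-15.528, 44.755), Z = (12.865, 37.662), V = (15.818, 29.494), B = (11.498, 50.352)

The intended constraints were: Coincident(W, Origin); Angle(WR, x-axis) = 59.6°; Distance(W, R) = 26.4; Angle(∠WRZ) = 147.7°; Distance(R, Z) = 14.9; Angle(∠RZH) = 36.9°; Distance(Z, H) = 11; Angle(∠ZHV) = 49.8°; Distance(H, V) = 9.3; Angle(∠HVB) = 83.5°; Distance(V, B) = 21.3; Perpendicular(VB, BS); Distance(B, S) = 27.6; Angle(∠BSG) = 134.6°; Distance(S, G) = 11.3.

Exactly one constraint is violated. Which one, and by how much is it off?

Distance(S, G) = 11.3 — off by 5.40.

W = (0.00, 0.00) ✓; WR at 59.60° ✓; |WR| = 26.40 ✓; ∠WRZ = 147.7° ✓; |RZ| = 14.90 ✓; ∠RZH = 36.90° ✓; |ZH| = 11.00 ✓; ∠ZHV = 49.80° ✓; |HV| = 9.300 ✓; ∠HVB = 83.50° ✓; |VB| = 21.30 ✓; ∠(VB, BS) = 90.00° ✓; |BS| = 27.60 ✓; ∠BSG = 134.6° ✓; |SG| = 16.70 ✗.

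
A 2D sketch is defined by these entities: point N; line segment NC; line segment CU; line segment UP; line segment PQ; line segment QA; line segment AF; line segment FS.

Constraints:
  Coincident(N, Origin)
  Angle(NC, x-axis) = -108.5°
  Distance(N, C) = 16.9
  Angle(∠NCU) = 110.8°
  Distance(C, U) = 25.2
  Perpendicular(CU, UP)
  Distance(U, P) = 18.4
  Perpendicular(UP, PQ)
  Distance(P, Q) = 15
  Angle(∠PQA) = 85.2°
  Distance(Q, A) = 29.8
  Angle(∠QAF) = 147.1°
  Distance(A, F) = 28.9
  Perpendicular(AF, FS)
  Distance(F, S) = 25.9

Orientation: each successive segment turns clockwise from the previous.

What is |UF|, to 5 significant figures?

34.550

N is at the origin; NC runs at -108.5° with length 16.9, so C = (-5.3624, -16.027). ∠NCU = 110.8° gives CU at -177.70° from the x-axis; with |CU| = 25.2, U = (-30.542, -17.038). CU ⟂ UP, so UP runs at 92.300°; with |UP| = 18.4, P = (-31.281, 1.3472). The perpendicularity gives PQ at right angles to UP, so PQ runs at 2.3000°; with |PQ| = 15.0, Q = (-16.293, 1.9492). ∠PQA = 85.2° gives QA at -92.500° from the x-axis; with |QA| = 29.8, A = (-17.593, -27.822). ∠QAF = 147.1° gives AF at -125.40° from the x-axis; with |AF| = 28.9, F = (-34.334, -51.380). Then |UF| = |F − U| = 34.550.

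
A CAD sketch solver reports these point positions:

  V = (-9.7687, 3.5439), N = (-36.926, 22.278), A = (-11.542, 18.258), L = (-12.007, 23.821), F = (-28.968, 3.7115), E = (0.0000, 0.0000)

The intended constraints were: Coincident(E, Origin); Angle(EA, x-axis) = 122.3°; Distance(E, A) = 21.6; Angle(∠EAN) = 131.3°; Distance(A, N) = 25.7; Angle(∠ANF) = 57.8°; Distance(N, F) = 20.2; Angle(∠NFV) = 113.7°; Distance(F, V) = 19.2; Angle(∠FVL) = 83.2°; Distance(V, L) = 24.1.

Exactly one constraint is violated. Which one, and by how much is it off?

Distance(V, L) = 24.1 — off by 3.70.

E = (0.00, 0.00) ✓; EA at 122.3° ✓; |EA| = 21.60 ✓; ∠EAN = 131.3° ✓; |AN| = 25.70 ✓; ∠ANF = 57.80° ✓; |NF| = 20.20 ✓; ∠NFV = 113.7° ✓; |FV| = 19.20 ✓; ∠FVL = 83.20° ✓; |VL| = 20.40 ✗.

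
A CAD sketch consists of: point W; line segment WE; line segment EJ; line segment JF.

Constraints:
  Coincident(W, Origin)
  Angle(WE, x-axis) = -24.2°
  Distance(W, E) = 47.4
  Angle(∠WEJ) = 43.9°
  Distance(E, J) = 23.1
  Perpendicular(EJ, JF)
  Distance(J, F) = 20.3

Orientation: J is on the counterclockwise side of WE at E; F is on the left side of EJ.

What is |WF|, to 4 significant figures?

16.74

∠WEJ = 43.9°, so EJ runs at -24.2° + (180° − 43.9°) = 111.9° from the x-axis; with |EJ| = 23.1, J = E + 23.1·(cos 111.9°, sin 111.9°) = (34.62, 2.003). EJ ⟂ JF; with |JF| = 20.3 on the left of EJ, F = J + 20.3·(-0.9278, -0.3730) = (15.78, -5.569). Then |WF| = |F − W| = 16.74.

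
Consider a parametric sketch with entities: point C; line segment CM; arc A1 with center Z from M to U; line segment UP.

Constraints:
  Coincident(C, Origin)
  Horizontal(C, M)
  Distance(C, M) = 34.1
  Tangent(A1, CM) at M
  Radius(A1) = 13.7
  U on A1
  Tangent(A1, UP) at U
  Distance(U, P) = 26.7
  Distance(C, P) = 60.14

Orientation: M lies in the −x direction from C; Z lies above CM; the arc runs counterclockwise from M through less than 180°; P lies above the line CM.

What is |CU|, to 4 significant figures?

33.46

Checks: |ZU| = 13.70 ✓; ∠(ZU, UP) = 90.00° ✓; |UP| = 26.70 ✓; |CP| = 60.14 ✓.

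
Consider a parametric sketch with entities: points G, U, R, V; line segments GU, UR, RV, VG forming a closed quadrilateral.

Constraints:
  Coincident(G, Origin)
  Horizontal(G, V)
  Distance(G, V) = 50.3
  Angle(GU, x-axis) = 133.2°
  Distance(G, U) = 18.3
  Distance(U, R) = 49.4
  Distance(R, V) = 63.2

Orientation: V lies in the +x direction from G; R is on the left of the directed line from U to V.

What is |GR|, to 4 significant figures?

55.83

Checks: |UR| = 49.40 ✓; |RV| = 63.20 ✓.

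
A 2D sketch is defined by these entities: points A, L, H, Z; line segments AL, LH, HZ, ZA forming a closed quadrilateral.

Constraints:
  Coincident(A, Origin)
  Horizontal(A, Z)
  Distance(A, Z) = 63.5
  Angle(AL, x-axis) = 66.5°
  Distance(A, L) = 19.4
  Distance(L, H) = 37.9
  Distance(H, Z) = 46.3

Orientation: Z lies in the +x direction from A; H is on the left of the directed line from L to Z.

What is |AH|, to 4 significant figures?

55.32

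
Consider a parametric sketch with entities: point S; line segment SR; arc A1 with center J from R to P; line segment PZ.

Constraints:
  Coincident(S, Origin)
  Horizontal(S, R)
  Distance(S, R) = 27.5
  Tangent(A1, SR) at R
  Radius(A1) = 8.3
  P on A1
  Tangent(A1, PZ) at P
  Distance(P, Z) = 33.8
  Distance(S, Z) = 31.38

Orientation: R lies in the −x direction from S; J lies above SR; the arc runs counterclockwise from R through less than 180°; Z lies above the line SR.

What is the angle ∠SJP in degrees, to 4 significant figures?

17.94°

S is at the origin; SR is horizontal with |SR| = 27.5 and R on the −x side, so R = (-27.50, 0.000). A1 meets SR tangentially, so JR is at right angles to SR, so J = R + (0, 8.3) = (-27.50, 8.300). Since JP ⟂ PZ (tangency), |JZ| = √(8.3² + 33.8²) = 34.80 regardless of where P sits on A1. So Z lies on both circle(S, 31.38) and circle(J, 34.80); the above-SR intersection is Z = (-1.421, 31.35). P is the foot of the tangent from Z: P = (-20.68, 3.571).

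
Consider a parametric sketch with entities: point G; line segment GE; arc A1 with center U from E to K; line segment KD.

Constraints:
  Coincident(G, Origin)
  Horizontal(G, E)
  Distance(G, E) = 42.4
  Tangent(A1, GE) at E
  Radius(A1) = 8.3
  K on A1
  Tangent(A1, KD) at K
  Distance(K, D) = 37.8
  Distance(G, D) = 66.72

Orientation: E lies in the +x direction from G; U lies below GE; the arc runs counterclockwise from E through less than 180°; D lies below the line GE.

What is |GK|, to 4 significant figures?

36.37

Checks: |GE| = 42.40 ✓; |UK| = 8.300 ✓; ∠(UK, KD) = 90.00° ✓; |KD| = 37.80 ✓; |GD| = 66.72 ✓.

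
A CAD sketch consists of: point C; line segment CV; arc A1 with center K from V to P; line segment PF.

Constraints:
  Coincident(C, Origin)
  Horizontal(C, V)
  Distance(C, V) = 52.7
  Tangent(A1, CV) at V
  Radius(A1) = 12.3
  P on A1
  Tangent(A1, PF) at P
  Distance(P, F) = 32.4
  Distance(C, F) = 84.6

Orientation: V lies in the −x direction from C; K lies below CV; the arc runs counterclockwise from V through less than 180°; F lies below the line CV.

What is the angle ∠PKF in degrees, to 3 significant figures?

69.2°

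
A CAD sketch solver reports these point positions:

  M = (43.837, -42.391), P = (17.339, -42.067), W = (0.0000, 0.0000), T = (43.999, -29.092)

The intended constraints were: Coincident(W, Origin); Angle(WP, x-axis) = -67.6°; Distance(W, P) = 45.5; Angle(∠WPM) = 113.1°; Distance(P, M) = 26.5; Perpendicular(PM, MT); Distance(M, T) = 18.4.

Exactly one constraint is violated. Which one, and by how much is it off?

Distance(M, T) = 18.4 — off by 5.10.

W = (0.00, 0.00) ✓; WP at -67.60° ✓; |WP| = 45.50 ✓; ∠WPM = 113.1° ✓; |PM| = 26.50 ✓; ∠(PM, MT) = 90.00° ✓; |MT| = 13.30 ✗.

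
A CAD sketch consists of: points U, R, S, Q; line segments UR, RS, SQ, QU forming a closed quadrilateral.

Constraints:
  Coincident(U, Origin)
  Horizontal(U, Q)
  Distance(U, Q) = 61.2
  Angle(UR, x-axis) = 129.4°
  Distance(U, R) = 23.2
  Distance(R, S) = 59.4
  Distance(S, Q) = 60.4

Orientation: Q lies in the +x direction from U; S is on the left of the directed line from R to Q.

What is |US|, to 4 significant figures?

62.72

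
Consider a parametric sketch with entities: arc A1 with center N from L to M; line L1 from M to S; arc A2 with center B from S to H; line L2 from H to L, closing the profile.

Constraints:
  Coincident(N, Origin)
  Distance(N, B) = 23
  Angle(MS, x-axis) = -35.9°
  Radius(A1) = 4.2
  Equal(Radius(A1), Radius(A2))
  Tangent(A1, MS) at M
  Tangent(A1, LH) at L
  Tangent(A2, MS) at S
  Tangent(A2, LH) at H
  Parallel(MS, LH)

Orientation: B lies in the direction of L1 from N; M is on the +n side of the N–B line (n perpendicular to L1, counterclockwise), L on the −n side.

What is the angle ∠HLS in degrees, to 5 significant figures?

20.063°

Tangency of A1 to both parallel lines with radius 4.2 puts M and L at N ± 4.2·n: M = (2.4628, 3.4022), L = (-2.4628, -3.4022). Equal radii place S and H the same way about B: S = B + 4.2·n = (21.094, -10.084), H = B − 4.2·n = (16.168, -16.889). Then cos ∠HLS = LH·LS / (|LH||LS|), giving 20.063°.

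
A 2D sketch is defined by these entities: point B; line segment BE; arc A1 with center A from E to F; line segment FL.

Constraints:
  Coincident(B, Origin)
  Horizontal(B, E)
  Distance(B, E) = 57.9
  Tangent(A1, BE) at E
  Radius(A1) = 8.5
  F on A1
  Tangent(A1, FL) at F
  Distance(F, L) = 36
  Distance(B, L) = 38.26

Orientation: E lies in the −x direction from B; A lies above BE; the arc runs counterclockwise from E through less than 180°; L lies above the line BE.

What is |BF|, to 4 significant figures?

51.98

B is at the origin; BE is horizontal with |BE| = 57.9 and E on the −x side, so E = (-57.90, 0.000). Tangency of A1 to BE means the radius AE is perpendicular to BE, so A = E + (0, 8.5) = (-57.90, 8.500). Since AF ⟂ FL (tangency), |AL| = √(8.5² + 36.0²) = 36.99 regardless of where F sits on A1. So L lies on both circle(B, 38.26) and circle(A, 36.99); the above-BE intersection is L = (-26.32, 27.77). F is the foot of the tangent from L: F = (-51.92, 2.455).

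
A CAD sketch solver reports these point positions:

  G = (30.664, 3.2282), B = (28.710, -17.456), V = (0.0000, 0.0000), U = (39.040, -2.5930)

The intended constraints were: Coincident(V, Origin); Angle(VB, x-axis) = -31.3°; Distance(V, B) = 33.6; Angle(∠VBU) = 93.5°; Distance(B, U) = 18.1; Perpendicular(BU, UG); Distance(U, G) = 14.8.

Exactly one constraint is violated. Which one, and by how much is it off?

Distance(U, G) = 14.8 — off by 4.60.

V = (0.00, 0.00) ✓; VB at -31.30° ✓; |VB| = 33.60 ✓; ∠VBU = 93.50° ✓; |BU| = 18.10 ✓; ∠(BU, UG) = 90.00° ✓; |UG| = 10.20 ✗.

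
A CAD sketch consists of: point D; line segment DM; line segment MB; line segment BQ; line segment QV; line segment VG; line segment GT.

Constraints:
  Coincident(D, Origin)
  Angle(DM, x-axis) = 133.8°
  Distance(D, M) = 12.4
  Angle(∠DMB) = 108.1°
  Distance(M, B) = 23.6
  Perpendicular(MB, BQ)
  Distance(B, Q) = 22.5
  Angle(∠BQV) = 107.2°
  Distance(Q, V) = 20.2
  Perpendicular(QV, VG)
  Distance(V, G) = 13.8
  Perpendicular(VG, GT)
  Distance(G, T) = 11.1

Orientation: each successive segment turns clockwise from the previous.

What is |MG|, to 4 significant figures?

15.29

D is at the origin; DM runs at 133.8° with length 12.4, so M = (-8.583, 8.950). ∠DMB = 108.1° gives MB at 61.90° from the x-axis; with |MB| = 23.6, B = (2.533, 29.77). MB is perpendicular to BQ, so BQ runs at -28.10°; with |BQ| = 22.5, Q = (22.38, 19.17). ∠BQV = 107.2° gives QV at -100.9° from the x-axis; with |QV| = 20.2, V = (18.56, -0.6653). QV is perpendicular to VG, so VG runs at 169.1°; with |VG| = 13.8, G = (5.010, 1.944). Then |MG| = |G − M| = 15.29.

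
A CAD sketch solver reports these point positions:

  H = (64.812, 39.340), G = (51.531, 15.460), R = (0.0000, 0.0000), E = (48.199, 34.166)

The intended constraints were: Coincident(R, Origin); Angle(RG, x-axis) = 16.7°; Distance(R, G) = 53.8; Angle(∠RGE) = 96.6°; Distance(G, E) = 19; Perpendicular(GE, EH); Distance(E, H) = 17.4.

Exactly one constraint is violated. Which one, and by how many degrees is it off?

Perpendicular(GE, EH) — off by 7.20°.

R = (0.00, 0.00) ✓; RG at 16.70° ✓; |RG| = 53.80 ✓; ∠RGE = 96.60° ✓; |GE| = 19.00 ✓; ∠(GE, EH) = 82.80° ✗; |EH| = 17.40 ✓.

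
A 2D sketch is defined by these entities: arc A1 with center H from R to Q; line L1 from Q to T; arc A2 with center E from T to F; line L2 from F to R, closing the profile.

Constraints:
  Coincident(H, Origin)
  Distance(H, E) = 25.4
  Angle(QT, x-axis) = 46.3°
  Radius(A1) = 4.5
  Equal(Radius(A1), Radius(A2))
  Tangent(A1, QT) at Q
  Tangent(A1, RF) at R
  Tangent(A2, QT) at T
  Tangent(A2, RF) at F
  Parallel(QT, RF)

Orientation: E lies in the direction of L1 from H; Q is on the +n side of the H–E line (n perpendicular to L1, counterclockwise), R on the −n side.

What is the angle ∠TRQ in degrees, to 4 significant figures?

70.49°

The slot axis is L1's direction at 46.3°, so u = (cos 46.3°, sin 46.3°) = (0.6909, 0.7230) and n = (−sin 46.3°, cos 46.3°) = (-0.7230, 0.6909). H is at the origin and E lies 25.4 along u from H, so E = 25.4·u = (17.55, 18.36). Tangency of A1 to both parallel lines with radius 4.5 puts Q and R at H ± 4.5·n: Q = (-3.253, 3.109), R = (3.253, -3.109). Equal radii place T and F the same way about E: T = E + 4.5·n = (14.30, 21.47), F = E − 4.5·n = (20.80, 15.25). Then cos ∠TRQ = RT·RQ / (|RT||RQ|), giving 70.49°.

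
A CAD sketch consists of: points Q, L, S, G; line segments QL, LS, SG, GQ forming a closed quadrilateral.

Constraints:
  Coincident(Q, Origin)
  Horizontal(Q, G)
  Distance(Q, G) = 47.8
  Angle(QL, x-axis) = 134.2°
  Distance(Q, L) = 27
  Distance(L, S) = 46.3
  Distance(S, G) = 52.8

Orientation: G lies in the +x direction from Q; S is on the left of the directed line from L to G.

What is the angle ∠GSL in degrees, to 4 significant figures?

88.62°

Checks: |LS| = 46.30 ✓; |SG| = 52.80 ✓.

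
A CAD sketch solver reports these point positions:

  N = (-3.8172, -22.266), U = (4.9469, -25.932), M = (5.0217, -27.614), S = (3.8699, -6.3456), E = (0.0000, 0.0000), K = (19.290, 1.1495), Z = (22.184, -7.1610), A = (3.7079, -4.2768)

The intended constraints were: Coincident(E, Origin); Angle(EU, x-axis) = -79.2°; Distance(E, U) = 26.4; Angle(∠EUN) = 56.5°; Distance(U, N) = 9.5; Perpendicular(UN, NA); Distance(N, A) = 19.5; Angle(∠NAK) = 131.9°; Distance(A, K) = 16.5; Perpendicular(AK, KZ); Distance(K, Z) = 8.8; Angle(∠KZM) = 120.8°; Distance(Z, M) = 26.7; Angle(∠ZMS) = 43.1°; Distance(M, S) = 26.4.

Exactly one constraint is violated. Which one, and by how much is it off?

Distance(M, S) = 26.4 — off by 5.10.

E = (0.00, 0.00) ✓; EU at -79.20° ✓; |EU| = 26.40 ✓; ∠EUN = 56.50° ✓; |UN| = 9.500 ✓; ∠(UN, NA) = 90.00° ✓; |NA| = 19.50 ✓; ∠NAK = 131.9° ✓; |AK| = 16.50 ✓; ∠(AK, KZ) = 90.00° ✓; |KZ| = 8.800 ✓; ∠KZM = 120.8° ✓; |ZM| = 26.70 ✓; ∠ZMS = 43.10° ✓; |MS| = 21.30 ✗.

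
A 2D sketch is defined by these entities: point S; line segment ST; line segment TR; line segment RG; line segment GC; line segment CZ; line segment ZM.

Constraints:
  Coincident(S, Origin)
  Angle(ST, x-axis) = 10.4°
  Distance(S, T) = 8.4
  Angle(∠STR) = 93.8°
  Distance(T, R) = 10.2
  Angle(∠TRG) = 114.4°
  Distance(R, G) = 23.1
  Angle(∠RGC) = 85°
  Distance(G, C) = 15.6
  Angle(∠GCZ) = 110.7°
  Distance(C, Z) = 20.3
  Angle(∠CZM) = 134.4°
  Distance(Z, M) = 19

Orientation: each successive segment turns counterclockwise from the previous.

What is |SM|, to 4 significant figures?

17.54

S is at the origin; ST runs at 10.4° with length 8.4, so T = (8.262, 1.516). ∠STR = 93.8° gives TR at 96.60° from the x-axis; with |TR| = 10.2, R = (7.090, 11.65). ∠TRG = 114.4° gives RG at 162.2° from the x-axis; with |RG| = 23.1, G = (-14.90, 18.71). ∠RGC = 85.0° gives GC at -102.8° from the x-axis; with |GC| = 15.6, C = (-18.36, 3.498). ∠GCZ = 110.7° gives CZ at -33.50° from the x-axis; with |CZ| = 20.3, Z = (-1.433, -7.706). ∠CZM = 134.4° gives ZM at 12.10° from the x-axis; with |ZM| = 19.0, M = (17.15, -3.724). Then |SM| = |M − S| = 17.54.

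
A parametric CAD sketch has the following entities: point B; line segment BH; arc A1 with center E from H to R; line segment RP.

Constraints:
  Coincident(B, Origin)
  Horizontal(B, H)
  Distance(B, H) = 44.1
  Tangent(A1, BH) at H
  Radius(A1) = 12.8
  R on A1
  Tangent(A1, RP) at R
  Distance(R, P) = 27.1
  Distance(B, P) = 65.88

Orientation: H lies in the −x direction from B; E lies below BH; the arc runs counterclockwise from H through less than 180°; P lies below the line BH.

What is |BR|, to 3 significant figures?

58.7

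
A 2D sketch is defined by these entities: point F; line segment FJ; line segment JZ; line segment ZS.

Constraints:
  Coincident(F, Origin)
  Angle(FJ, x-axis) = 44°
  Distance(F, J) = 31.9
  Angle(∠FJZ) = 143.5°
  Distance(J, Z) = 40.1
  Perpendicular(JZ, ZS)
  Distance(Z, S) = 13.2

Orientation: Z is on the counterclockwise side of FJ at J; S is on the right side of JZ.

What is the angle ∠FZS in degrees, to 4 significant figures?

106.1°

∠FJZ = 143.5°, so JZ runs at 44.0° + (180° − 143.5°) = 80.50° from the x-axis; with |JZ| = 40.1, Z = J + 40.1·(cos 80.50°, sin 80.50°) = (29.57, 61.71). JZ is perpendicular to ZS; with |ZS| = 13.2 on the right of JZ, S = Z + 13.2·(0.9863, -0.1650) = (42.58, 59.53). Then cos ∠FZS = ZF·ZS / (|ZF||ZS|), giving 106.1°.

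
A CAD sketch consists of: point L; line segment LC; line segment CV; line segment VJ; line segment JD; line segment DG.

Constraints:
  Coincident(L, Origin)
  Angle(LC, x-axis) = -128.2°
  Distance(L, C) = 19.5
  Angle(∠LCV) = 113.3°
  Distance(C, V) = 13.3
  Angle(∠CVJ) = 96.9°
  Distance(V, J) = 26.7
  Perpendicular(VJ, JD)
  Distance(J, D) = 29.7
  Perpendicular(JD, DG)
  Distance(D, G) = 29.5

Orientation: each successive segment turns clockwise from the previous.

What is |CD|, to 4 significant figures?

32.76

L is at the origin; LC runs at -128.2° with length 19.5, so C = (-12.06, -15.32). ∠LCV = 113.3° gives CV at 165.1° from the x-axis; with |CV| = 13.3, V = (-24.91, -11.90). ∠CVJ = 96.9° gives VJ at 82.00° from the x-axis; with |VJ| = 26.7, J = (-21.20, 14.54). The perpendicularity gives JD at right angles to VJ, so JD runs at -8.000°; with |JD| = 29.7, D = (8.215, 10.40). Then |CD| = |D − C| = 32.76.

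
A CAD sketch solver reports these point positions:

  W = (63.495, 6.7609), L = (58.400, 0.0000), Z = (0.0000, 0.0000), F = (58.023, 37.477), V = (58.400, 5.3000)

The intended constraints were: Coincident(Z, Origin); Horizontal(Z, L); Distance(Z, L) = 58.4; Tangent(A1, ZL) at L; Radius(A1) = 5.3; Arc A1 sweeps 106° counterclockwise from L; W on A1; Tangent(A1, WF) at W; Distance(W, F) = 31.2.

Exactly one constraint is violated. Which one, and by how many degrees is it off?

Tangent(A1, WF) at W — off by 5.90°.

Z = (0.00, 0.00) ✓; Z.y = 0.00, L.y = 0.00 ✓; |ZL| = 58.40 ✓; ∠(VL, LZ) = 90.00° ✓; |VL| = 5.300 ✓; bearing(V→W) − bearing(V→L) = 106.0° ✓; |VW| = 5.300 ✓; ∠(VW, WF) = 95.90° ✗; |WF| = 31.20 ✓.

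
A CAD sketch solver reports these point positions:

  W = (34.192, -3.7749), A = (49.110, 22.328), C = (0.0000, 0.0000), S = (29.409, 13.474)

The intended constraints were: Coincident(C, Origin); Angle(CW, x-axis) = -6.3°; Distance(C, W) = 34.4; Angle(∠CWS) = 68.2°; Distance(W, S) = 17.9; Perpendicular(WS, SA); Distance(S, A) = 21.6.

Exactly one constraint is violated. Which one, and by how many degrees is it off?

Perpendicular(WS, SA) — off by 8.70°.

C = (0.00, 0.00) ✓; CW at -6.300° ✓; |CW| = 34.40 ✓; ∠CWS = 68.20° ✓; |WS| = 17.90 ✓; ∠(WS, SA) = 81.30° ✗; |SA| = 21.60 ✓.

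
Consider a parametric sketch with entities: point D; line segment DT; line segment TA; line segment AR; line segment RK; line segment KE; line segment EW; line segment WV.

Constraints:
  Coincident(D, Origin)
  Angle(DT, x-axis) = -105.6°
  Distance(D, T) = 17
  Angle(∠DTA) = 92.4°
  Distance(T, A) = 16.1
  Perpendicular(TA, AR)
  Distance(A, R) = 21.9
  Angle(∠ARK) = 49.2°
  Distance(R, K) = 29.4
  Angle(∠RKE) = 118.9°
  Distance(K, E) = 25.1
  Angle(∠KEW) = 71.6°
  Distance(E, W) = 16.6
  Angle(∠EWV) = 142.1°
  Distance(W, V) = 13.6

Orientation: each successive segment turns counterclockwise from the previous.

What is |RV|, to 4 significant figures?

22.88

D is at the origin; DT runs at -105.6° with length 17.0, so T = (-4.572, -16.37). ∠DTA = 92.4° gives TA at -18.00° from the x-axis; with |TA| = 16.1, A = (10.74, -21.35). TA ⟂ AR, so AR runs at 72.00°; with |AR| = 21.9, R = (17.51, -0.5208). ∠ARK = 49.2° gives RK at -157.2° from the x-axis; with |RK| = 29.4, K = (-9.595, -11.91). ∠RKE = 118.9° gives KE at -96.10° from the x-axis; with |KE| = 25.1, E = (-12.26, -36.87). ∠KEW = 71.6° gives EW at 12.30° from the x-axis; with |EW| = 16.6, W = (3.957, -33.34). ∠EWV = 142.1° gives WV at 50.20° from the x-axis; with |WV| = 13.6, V = (12.66, -22.89). Then |RV| = |V − R| = 22.88.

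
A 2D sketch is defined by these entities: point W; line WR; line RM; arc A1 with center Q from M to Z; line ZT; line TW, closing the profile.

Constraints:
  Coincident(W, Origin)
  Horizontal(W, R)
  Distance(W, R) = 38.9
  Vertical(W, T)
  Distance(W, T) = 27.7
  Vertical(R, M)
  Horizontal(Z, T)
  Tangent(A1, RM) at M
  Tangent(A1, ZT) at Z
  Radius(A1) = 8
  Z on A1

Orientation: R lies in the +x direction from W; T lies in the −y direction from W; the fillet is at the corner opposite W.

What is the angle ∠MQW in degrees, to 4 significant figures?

147.5°

W is at the origin; W and R share the same y with |WR| = 38.9 and R on the +x side, so R = (38.90, 0.000). WT is vertical with |WT| = 27.7 and T on the −y side, so T = (0.000, -27.70). The virtual corner opposite W is at (38.90, -27.70). Since A1 is tangent to RM there, QM ⟂ RM and tangency of A1 to ZT means the radius QZ is perpendicular to ZT, with radius 8.0, so the center Q sits 8.0 in from both sides at Q = (30.90, -19.70). That places the tangent points at M = (38.90, -19.70) on RM and Z = (30.90, -27.70) on ZT. Then cos ∠MQW = QM·QW / (|QM||QW|), giving 147.5°.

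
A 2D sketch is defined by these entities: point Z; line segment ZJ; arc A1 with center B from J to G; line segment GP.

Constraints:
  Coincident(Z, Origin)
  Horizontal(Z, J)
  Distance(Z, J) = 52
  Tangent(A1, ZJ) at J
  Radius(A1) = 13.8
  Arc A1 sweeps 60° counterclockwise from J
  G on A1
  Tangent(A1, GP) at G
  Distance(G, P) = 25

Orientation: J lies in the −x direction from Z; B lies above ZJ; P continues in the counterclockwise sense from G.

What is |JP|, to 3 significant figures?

37.6

Z is at the origin; ZJ is horizontal with |ZJ| = 52.0 and J on the −x side, so J = (-52.0, 0.00). The tangent condition forces BJ to be normal to ZJ, so B = J + (0, 13.8) = (-52.0, 13.8). On A1, J sits at bearing -90° from B; a 60° counterclockwise sweep puts G at bearing -30°, so G = B + 13.8·(cos -30°, sin -30°) = (-40.0, 6.90). Tangency of A1 to GP means the radius BG is perpendicular to GP, so GP runs along (−sin -30°, cos -30°); with |GP| = 25.0, P = (-27.5, 28.6). Then |JP| = |P − J| = 37.6.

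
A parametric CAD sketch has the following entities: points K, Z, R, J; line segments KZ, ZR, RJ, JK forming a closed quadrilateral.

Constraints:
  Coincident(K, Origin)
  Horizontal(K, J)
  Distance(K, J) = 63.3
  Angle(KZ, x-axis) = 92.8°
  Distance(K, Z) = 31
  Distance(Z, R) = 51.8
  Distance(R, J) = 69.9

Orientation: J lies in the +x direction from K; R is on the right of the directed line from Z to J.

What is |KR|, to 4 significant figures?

21.08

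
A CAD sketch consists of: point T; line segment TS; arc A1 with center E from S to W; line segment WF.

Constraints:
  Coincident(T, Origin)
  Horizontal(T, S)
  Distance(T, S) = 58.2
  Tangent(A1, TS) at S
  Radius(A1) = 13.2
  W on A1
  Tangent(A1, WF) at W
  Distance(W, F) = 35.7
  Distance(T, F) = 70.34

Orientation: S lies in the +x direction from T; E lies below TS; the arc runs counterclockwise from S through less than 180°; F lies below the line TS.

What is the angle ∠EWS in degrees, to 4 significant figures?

41.64°

T is at the origin; TS is horizontal with |TS| = 58.2 and S on the +x side, so S = (58.20, 0.000). Since A1 is tangent to TS there, ES ⟂ TS, so E = S + (0, -13.2) = (58.20, -13.20). Since EW ⟂ WF (tangency), |EF| = √(13.2² + 35.7²) = 38.06 regardless of where W sits on A1. So F lies on both circle(T, 70.34) and circle(E, 38.06); the below-TS intersection is F = (49.27, -50.20). W is the foot of the tangent from F: W = (45.09, -14.75).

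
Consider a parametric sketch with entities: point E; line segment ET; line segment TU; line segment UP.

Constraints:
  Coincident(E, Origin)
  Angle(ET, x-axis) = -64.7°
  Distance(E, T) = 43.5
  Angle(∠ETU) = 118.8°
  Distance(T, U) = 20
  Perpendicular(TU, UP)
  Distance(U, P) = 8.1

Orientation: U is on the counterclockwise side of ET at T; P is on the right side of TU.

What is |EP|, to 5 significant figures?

61.755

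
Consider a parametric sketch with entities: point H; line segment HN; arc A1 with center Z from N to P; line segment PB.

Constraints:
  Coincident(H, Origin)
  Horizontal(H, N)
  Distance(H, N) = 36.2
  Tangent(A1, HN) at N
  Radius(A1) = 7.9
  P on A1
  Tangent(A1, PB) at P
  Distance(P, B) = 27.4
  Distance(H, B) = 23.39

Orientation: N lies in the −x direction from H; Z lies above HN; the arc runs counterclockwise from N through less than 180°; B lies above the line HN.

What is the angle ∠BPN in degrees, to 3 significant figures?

159°

H is at the origin; H and N share the same y with |HN| = 36.2 and N on the −x side, so N = (-36.2, 0.00). A1 meets HN tangentially, so ZN is at right angles to HN, so Z = N + (0, 7.9) = (-36.2, 7.90). Since ZP ⟂ PB (tangency), |ZB| = √(7.9² + 27.4²) = 28.5 regardless of where P sits on A1. So B lies on both circle(H, 23.39) and circle(Z, 28.5); the above-HN intersection is B = (-10.8, 20.8). P is the foot of the tangent from B: P = (-30.8, 2.11).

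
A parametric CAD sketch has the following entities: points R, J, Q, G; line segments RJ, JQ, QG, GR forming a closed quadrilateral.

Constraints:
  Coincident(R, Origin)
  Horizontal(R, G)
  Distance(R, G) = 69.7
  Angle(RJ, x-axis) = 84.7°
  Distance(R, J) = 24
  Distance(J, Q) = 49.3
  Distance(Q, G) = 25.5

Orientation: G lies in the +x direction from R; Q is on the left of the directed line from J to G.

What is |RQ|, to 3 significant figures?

54.0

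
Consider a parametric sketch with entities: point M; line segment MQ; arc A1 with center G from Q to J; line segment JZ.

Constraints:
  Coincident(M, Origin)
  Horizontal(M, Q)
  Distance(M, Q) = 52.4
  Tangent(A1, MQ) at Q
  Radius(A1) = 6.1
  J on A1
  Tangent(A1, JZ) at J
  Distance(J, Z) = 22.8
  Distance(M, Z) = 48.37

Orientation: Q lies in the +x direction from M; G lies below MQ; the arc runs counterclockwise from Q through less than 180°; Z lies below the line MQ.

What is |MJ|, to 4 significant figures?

46.73

Checks: |GJ| = 6.100 ✓; ∠(GJ, JZ) = 90.00° ✓; |JZ| = 22.80 ✓; |MZ| = 48.37 ✓.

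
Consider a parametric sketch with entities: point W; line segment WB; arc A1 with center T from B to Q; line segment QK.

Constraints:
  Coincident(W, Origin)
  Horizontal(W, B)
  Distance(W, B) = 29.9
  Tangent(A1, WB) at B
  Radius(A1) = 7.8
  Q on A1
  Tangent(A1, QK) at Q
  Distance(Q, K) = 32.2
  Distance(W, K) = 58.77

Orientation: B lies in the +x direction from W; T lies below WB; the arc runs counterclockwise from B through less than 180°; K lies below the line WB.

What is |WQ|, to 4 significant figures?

27.42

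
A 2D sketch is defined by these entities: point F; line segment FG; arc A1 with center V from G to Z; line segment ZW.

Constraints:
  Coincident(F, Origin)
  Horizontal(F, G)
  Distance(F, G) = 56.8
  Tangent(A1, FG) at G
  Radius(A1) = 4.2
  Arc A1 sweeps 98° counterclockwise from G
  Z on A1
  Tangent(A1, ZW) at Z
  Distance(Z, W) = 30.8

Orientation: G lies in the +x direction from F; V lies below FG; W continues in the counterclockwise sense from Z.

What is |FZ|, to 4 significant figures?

52.86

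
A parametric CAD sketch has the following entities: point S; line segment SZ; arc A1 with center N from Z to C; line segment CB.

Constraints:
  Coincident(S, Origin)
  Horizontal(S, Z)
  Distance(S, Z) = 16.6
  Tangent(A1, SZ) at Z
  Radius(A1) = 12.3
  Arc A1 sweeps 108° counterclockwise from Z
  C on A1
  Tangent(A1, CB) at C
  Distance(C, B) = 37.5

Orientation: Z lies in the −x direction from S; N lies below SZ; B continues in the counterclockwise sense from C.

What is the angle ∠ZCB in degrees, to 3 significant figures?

126°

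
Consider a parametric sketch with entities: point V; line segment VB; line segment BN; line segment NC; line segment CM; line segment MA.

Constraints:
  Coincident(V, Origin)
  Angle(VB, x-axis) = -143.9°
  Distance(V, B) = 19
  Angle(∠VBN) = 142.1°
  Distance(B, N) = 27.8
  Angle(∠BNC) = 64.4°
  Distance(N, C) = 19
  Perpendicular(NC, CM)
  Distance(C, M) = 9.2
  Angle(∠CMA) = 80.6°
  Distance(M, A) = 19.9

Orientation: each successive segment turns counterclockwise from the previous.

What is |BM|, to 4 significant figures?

17.34

∠BNC = 64.4° gives NC at 9.600° from the x-axis; with |NC| = 19.0, C = (-4.281, -34.75). The perpendicularity gives CM at right angles to NC, so CM runs at 99.60°; with |CM| = 9.2, M = (-5.815, -25.68). Then |BM| = |M − B| = 17.34.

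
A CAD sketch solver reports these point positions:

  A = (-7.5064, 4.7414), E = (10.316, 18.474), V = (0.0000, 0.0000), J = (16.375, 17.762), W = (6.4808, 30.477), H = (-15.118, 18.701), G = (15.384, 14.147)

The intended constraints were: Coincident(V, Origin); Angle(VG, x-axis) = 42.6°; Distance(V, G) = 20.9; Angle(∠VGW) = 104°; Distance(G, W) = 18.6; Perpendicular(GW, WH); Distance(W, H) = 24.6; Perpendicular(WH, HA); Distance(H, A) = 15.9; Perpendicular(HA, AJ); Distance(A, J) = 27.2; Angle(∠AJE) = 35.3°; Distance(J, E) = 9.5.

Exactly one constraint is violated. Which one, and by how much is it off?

Distance(J, E) = 9.5 — off by 3.40.

V = (0.00, 0.00) ✓; VG at 42.60° ✓; |VG| = 20.90 ✓; ∠VGW = 104.0° ✓; |GW| = 18.60 ✓; ∠(GW, WH) = 90.00° ✓; |WH| = 24.60 ✓; ∠(WH, HA) = 90.00° ✓; |HA| = 15.90 ✓; ∠(HA, AJ) = 90.00° ✓; |AJ| = 27.20 ✓; ∠AJE = 35.30° ✓; |JE| = 6.101 ✗.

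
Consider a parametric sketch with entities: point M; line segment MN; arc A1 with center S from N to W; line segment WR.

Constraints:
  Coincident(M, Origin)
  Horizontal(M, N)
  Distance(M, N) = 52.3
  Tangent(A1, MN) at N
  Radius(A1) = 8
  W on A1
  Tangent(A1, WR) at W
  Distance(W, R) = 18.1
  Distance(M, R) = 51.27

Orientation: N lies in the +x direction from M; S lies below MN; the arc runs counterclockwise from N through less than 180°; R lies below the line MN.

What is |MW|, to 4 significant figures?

45.01

Checks: |SN| = 8.000 ✓; |SW| = 8.000 ✓; ∠(SW, WR) = 90.00° ✓; |WR| = 18.10 ✓; |MR| = 51.27 ✓.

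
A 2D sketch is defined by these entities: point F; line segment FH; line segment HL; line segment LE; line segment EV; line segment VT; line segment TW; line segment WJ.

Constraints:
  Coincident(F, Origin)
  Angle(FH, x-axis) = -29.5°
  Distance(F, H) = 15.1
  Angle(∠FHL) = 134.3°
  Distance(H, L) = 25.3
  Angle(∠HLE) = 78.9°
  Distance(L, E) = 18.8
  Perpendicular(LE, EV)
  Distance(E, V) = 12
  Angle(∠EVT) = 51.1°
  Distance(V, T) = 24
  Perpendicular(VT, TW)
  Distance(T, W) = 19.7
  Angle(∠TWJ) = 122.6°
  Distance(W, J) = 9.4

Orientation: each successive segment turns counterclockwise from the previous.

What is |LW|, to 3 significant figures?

22.2

F is at the origin; FH runs at -29.5° with length 15.1, so H = (13.1, -7.44). ∠FHL = 134.3° gives HL at 16.2° from the x-axis; with |HL| = 25.3, L = (37.4, -0.377). ∠HLE = 78.9° gives LE at 117° from the x-axis; with |LE| = 18.8, E = (28.8, 16.3). The perpendicularity gives EV at right angles to LE, so EV runs at -153°; with |EV| = 12.0, V = (18.2, 10.8). ∠EVT = 51.1° gives VT at -23.8° from the x-axis; with |VT| = 24.0, T = (40.1, 1.14). The perpendicularity gives TW at right angles to VT, so TW runs at 66.2°; with |TW| = 19.7, W = (48.1, 19.2). Then |LW| = |W − L| = 22.2.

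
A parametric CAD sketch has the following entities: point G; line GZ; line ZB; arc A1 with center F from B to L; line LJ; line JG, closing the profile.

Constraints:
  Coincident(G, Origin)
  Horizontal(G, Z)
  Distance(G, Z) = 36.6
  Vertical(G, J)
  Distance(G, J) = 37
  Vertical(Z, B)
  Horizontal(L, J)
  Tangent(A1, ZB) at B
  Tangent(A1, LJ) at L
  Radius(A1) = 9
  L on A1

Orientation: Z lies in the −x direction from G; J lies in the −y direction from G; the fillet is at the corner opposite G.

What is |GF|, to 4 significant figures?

39.32

GJ is vertical with |GJ| = 37.0 and J on the −y side, so J = (0.000, -37.00). The virtual corner opposite G is at (-36.60, -37.00). Tangency of A1 to ZB means the radius FB is perpendicular to ZB and A1 meets LJ tangentially, so FL is at right angles to LJ, with radius 9.0, so the center F sits 9.0 in from both sides at F = (-27.60, -28.00). Then |GF| = |F − G| = 39.32.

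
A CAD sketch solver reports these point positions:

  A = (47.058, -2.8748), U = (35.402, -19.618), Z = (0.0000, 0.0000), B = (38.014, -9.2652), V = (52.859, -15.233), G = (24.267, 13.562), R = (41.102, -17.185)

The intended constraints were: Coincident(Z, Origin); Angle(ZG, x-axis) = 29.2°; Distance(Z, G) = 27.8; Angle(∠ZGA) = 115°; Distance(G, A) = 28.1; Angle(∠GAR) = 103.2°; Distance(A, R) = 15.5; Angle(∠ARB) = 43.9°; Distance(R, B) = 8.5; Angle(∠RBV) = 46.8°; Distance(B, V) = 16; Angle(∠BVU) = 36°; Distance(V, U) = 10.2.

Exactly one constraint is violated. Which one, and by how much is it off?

Distance(V, U) = 10.2 — off by 7.80.

Z = (0.00, 0.00) ✓; ZG at 29.20° ✓; |ZG| = 27.80 ✓; ∠ZGA = 115.0° ✓; |GA| = 28.10 ✓; ∠GAR = 103.2° ✓; |AR| = 15.50 ✓; ∠ARB = 43.90° ✓; |RB| = 8.501 ✓; ∠RBV = 46.80° ✓; |BV| = 16.00 ✓; ∠BVU = 36.00° ✓; |VU| = 18.00 ✗.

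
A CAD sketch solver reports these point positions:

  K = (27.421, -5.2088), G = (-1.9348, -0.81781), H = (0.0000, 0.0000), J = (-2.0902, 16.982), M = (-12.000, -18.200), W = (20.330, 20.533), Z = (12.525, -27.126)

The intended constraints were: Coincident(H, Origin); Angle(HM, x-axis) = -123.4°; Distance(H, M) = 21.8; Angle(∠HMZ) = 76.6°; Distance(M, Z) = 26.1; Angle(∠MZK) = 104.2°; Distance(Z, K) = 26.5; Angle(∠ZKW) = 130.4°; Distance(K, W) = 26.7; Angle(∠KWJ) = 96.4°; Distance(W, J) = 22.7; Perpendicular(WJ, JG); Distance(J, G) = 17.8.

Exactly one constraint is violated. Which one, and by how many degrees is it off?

Perpendicular(WJ, JG) — off by 8.50°.

H = (0.00, 0.00) ✓; HM at -123.4° ✓; |HM| = 21.80 ✓; ∠HMZ = 76.60° ✓; |MZ| = 26.10 ✓; ∠MZK = 104.2° ✓; |ZK| = 26.50 ✓; ∠ZKW = 130.4° ✓; |KW| = 26.70 ✓; ∠KWJ = 96.40° ✓; |WJ| = 22.70 ✓; ∠(WJ, JG) = 81.50° ✗; |JG| = 17.80 ✓.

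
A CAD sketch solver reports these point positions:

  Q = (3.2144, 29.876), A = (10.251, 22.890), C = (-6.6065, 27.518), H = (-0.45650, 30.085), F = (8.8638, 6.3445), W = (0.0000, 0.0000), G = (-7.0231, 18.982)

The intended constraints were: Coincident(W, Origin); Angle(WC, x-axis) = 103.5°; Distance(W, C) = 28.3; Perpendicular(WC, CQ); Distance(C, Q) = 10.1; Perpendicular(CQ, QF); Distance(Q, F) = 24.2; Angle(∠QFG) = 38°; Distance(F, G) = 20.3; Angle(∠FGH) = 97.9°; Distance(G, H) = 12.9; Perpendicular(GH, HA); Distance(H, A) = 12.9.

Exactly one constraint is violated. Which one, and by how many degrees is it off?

Perpendicular(GH, HA) — off by 3.30°.

W = (0.00, 0.00) ✓; WC at 103.5° ✓; |WC| = 28.30 ✓; ∠(WC, CQ) = 90.00° ✓; |CQ| = 10.10 ✓; ∠(CQ, QF) = 90.00° ✓; |QF| = 24.20 ✓; ∠QFG = 38.00° ✓; |FG| = 20.30 ✓; ∠FGH = 97.90° ✓; |GH| = 12.90 ✓; ∠(GH, HA) = 93.30° ✗; |HA| = 12.90 ✓.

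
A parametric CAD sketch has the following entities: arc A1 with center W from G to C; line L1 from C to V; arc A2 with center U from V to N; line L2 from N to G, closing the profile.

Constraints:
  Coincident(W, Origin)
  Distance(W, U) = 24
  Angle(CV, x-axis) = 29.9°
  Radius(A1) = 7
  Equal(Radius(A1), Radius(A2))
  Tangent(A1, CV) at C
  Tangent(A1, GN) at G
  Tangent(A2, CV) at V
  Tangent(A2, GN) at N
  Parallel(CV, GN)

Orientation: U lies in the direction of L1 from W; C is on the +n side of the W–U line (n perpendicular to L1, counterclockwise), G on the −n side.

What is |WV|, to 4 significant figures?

25.00

The slot axis is L1's direction at 29.9°, so u = (cos 29.9°, sin 29.9°) = (0.8669, 0.4985) and n = (−sin 29.9°, cos 29.9°) = (-0.4985, 0.8669). W is at the origin and U lies 24.0 along u from W, so U = 24.0·u = (20.81, 11.96). Tangency of A1 to both parallel lines with radius 7.0 puts C and G at W ± 7.0·n: C = (-3.489, 6.068), G = (3.489, -6.068). Equal radii place V and N the same way about U: V = U + 7.0·n = (17.32, 18.03), N = U − 7.0·n = (24.29, 5.895). Then |WV| = |V − W| = 25.00.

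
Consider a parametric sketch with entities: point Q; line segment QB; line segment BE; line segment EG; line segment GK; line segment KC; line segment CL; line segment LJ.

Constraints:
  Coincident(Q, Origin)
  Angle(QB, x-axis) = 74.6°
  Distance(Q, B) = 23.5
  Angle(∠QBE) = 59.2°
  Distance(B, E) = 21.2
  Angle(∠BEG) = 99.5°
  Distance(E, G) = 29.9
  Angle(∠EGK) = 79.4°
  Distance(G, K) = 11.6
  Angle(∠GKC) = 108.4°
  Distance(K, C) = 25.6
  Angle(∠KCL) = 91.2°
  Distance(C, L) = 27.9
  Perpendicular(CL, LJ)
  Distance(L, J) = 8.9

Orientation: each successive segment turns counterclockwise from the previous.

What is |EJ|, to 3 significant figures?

15.6

Q is at the origin; QB runs at 74.6° with length 23.5, so B = (6.24, 22.7). ∠QBE = 59.2° gives BE at -165° from the x-axis; with |BE| = 21.2, E = (-14.2, 17.0). ∠BEG = 99.5° gives EG at -84.1° from the x-axis; with |EG| = 29.9, G = (-11.1, -12.7). ∠EGK = 79.4° gives GK at 16.5° from the x-axis; with |GK| = 11.6, K = (-0.00245, -9.42). ∠GKC = 108.4° gives KC at 88.1° from the x-axis; with |KC| = 25.6, C = (0.846, 16.2). ∠KCL = 91.2° gives CL at 177° from the x-axis; with |CL| = 27.9, L = (-27.0, 17.7). CL ⟂ LJ, so LJ runs at -93.1°; with |LJ| = 8.9, J = (-27.5, 8.79). Then |EJ| = |J − E| = 15.6.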